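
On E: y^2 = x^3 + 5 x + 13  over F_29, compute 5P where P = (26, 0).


k = 5 = 101_2 (binary, LSB first: 101)
Double-and-add from P = (26, 0):
  bit 0 = 1: acc = O + (26, 0) = (26, 0)
  bit 1 = 0: acc unchanged = (26, 0)
  bit 2 = 1: acc = (26, 0) + O = (26, 0)

5P = (26, 0)


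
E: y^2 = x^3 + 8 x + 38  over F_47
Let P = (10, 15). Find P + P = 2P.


Doubling: s = (3 x1^2 + a) / (2 y1)
s = (3*10^2 + 8) / (2*15) mod 47 = 4
x3 = s^2 - 2 x1 mod 47 = 4^2 - 2*10 = 43
y3 = s (x1 - x3) - y1 mod 47 = 4 * (10 - 43) - 15 = 41

2P = (43, 41)


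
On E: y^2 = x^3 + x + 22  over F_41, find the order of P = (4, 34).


Compute successive multiples of P until we hit O:
  1P = (4, 34)
  2P = (35, 13)
  3P = (6, 11)
  4P = (30, 19)
  5P = (8, 3)
  6P = (25, 16)
  7P = (37, 6)
  8P = (2, 14)
  ... (continuing to 40P)
  40P = O

ord(P) = 40


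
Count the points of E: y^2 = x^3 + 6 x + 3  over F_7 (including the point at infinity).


For each x in F_7, count y with y^2 = x^3 + 6 x + 3 mod 7:
  x = 2: RHS = 2, y in [3, 4]  -> 2 point(s)
  x = 4: RHS = 0, y in [0]  -> 1 point(s)
  x = 5: RHS = 4, y in [2, 5]  -> 2 point(s)
Affine points: 5. Add the point at infinity: total = 6.

#E(F_7) = 6


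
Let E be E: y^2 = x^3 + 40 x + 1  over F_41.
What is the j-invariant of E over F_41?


Delta = -16(4 a^3 + 27 b^2) mod 41 = 1
-1728 * (4 a)^3 = -1728 * (4*40)^3 mod 41 = 15
j = 15 * 1^(-1) mod 41 = 15

j = 15 (mod 41)


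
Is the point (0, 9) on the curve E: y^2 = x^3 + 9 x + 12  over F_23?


Check whether y^2 = x^3 + 9 x + 12 (mod 23) for (x, y) = (0, 9).
LHS: y^2 = 9^2 mod 23 = 12
RHS: x^3 + 9 x + 12 = 0^3 + 9*0 + 12 mod 23 = 12
LHS = RHS

Yes, on the curve


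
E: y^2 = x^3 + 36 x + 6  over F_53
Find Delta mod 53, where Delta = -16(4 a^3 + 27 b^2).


4 a^3 + 27 b^2 = 4*36^3 + 27*6^2 = 186624 + 972 = 187596
Delta = -16 * (187596) = -3001536
Delta mod 53 = 13

Delta = 13 (mod 53)


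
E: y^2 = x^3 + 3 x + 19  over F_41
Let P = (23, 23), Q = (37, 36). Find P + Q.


P != Q, so use the chord formula.
s = (y2 - y1) / (x2 - x1) = (13) / (14) mod 41 = 39
x3 = s^2 - x1 - x2 mod 41 = 39^2 - 23 - 37 = 26
y3 = s (x1 - x3) - y1 mod 41 = 39 * (23 - 26) - 23 = 24

P + Q = (26, 24)


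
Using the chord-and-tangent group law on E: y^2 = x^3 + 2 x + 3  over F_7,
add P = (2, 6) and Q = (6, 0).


P != Q, so use the chord formula.
s = (y2 - y1) / (x2 - x1) = (1) / (4) mod 7 = 2
x3 = s^2 - x1 - x2 mod 7 = 2^2 - 2 - 6 = 3
y3 = s (x1 - x3) - y1 mod 7 = 2 * (2 - 3) - 6 = 6

P + Q = (3, 6)


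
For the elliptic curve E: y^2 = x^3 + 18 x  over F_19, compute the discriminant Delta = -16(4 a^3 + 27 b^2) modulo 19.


4 a^3 + 27 b^2 = 4*18^3 + 27*0^2 = 23328 + 0 = 23328
Delta = -16 * (23328) = -373248
Delta mod 19 = 7

Delta = 7 (mod 19)


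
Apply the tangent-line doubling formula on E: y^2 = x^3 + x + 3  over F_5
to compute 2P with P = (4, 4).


Doubling: s = (3 x1^2 + a) / (2 y1)
s = (3*4^2 + 1) / (2*4) mod 5 = 3
x3 = s^2 - 2 x1 mod 5 = 3^2 - 2*4 = 1
y3 = s (x1 - x3) - y1 mod 5 = 3 * (4 - 1) - 4 = 0

2P = (1, 0)


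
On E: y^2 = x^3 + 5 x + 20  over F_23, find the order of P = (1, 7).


Compute successive multiples of P until we hit O:
  1P = (1, 7)
  2P = (11, 7)
  3P = (11, 16)
  4P = (1, 16)
  5P = O

ord(P) = 5


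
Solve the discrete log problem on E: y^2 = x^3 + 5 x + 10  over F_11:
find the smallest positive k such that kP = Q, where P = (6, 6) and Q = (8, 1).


Enumerate multiples of P until we hit Q = (8, 1):
  1P = (6, 6)
  2P = (8, 10)
  3P = (1, 4)
  4P = (9, 6)
  5P = (7, 5)
  6P = (10, 9)
  7P = (10, 2)
  8P = (7, 6)
  9P = (9, 5)
  10P = (1, 7)
  11P = (8, 1)
Match found at i = 11.

k = 11


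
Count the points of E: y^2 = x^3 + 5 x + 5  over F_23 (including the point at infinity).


For each x in F_23, count y with y^2 = x^3 + 5 x + 5 mod 23:
  x = 2: RHS = 0, y in [0]  -> 1 point(s)
  x = 3: RHS = 1, y in [1, 22]  -> 2 point(s)
  x = 13: RHS = 13, y in [6, 17]  -> 2 point(s)
  x = 14: RHS = 13, y in [6, 17]  -> 2 point(s)
  x = 16: RHS = 18, y in [8, 15]  -> 2 point(s)
  x = 17: RHS = 12, y in [9, 14]  -> 2 point(s)
  x = 18: RHS = 16, y in [4, 19]  -> 2 point(s)
  x = 19: RHS = 13, y in [6, 17]  -> 2 point(s)
  x = 20: RHS = 9, y in [3, 20]  -> 2 point(s)
Affine points: 17. Add the point at infinity: total = 18.

#E(F_23) = 18


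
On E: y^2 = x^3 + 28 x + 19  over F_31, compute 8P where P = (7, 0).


k = 8 = 1000_2 (binary, LSB first: 0001)
Double-and-add from P = (7, 0):
  bit 0 = 0: acc unchanged = O
  bit 1 = 0: acc unchanged = O
  bit 2 = 0: acc unchanged = O
  bit 3 = 1: acc = O + O = O

8P = O


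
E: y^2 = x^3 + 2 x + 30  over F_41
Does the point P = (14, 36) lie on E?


Check whether y^2 = x^3 + 2 x + 30 (mod 41) for (x, y) = (14, 36).
LHS: y^2 = 36^2 mod 41 = 25
RHS: x^3 + 2 x + 30 = 14^3 + 2*14 + 30 mod 41 = 14
LHS != RHS

No, not on the curve


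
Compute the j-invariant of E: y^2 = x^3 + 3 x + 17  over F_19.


Delta = -16(4 a^3 + 27 b^2) mod 19 = 2
-1728 * (4 a)^3 = -1728 * (4*3)^3 mod 19 = 18
j = 18 * 2^(-1) mod 19 = 9

j = 9 (mod 19)


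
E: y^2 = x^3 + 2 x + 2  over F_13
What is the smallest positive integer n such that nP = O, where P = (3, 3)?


Compute successive multiples of P until we hit O:
  1P = (3, 3)
  2P = (4, 3)
  3P = (6, 10)
  4P = (8, 7)
  5P = (12, 8)
  6P = (2, 12)
  7P = (11, 4)
  8P = (11, 9)
  ... (continuing to 15P)
  15P = O

ord(P) = 15


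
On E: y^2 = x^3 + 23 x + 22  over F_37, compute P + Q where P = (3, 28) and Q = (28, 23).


P != Q, so use the chord formula.
s = (y2 - y1) / (x2 - x1) = (32) / (25) mod 37 = 22
x3 = s^2 - x1 - x2 mod 37 = 22^2 - 3 - 28 = 9
y3 = s (x1 - x3) - y1 mod 37 = 22 * (3 - 9) - 28 = 25

P + Q = (9, 25)


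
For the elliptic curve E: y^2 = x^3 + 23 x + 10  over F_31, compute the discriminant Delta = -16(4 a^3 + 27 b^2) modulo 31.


4 a^3 + 27 b^2 = 4*23^3 + 27*10^2 = 48668 + 2700 = 51368
Delta = -16 * (51368) = -821888
Delta mod 31 = 15

Delta = 15 (mod 31)


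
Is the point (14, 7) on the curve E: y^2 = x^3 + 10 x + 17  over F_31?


Check whether y^2 = x^3 + 10 x + 17 (mod 31) for (x, y) = (14, 7).
LHS: y^2 = 7^2 mod 31 = 18
RHS: x^3 + 10 x + 17 = 14^3 + 10*14 + 17 mod 31 = 18
LHS = RHS

Yes, on the curve


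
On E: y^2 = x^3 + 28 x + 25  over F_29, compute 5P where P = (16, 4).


k = 5 = 101_2 (binary, LSB first: 101)
Double-and-add from P = (16, 4):
  bit 0 = 1: acc = O + (16, 4) = (16, 4)
  bit 1 = 0: acc unchanged = (16, 4)
  bit 2 = 1: acc = (16, 4) + (5, 0) = (17, 22)

5P = (17, 22)


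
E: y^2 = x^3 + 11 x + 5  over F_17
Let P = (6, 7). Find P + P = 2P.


Doubling: s = (3 x1^2 + a) / (2 y1)
s = (3*6^2 + 11) / (2*7) mod 17 = 0
x3 = s^2 - 2 x1 mod 17 = 0^2 - 2*6 = 5
y3 = s (x1 - x3) - y1 mod 17 = 0 * (6 - 5) - 7 = 10

2P = (5, 10)


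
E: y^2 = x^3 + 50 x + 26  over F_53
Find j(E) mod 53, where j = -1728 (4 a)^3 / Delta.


Delta = -16(4 a^3 + 27 b^2) mod 53 = 30
-1728 * (4 a)^3 = -1728 * (4*50)^3 mod 53 = 17
j = 17 * 30^(-1) mod 53 = 20

j = 20 (mod 53)


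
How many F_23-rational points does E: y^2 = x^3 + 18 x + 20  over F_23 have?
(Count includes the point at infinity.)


For each x in F_23, count y with y^2 = x^3 + 18 x + 20 mod 23:
  x = 1: RHS = 16, y in [4, 19]  -> 2 point(s)
  x = 2: RHS = 18, y in [8, 15]  -> 2 point(s)
  x = 3: RHS = 9, y in [3, 20]  -> 2 point(s)
  x = 4: RHS = 18, y in [8, 15]  -> 2 point(s)
  x = 7: RHS = 6, y in [11, 12]  -> 2 point(s)
  x = 8: RHS = 9, y in [3, 20]  -> 2 point(s)
  x = 10: RHS = 4, y in [2, 21]  -> 2 point(s)
  x = 11: RHS = 8, y in [10, 13]  -> 2 point(s)
  x = 12: RHS = 9, y in [3, 20]  -> 2 point(s)
  x = 13: RHS = 13, y in [6, 17]  -> 2 point(s)
  x = 14: RHS = 3, y in [7, 16]  -> 2 point(s)
  x = 15: RHS = 8, y in [10, 13]  -> 2 point(s)
  x = 17: RHS = 18, y in [8, 15]  -> 2 point(s)
  x = 18: RHS = 12, y in [9, 14]  -> 2 point(s)
  x = 20: RHS = 8, y in [10, 13]  -> 2 point(s)
  x = 22: RHS = 1, y in [1, 22]  -> 2 point(s)
Affine points: 32. Add the point at infinity: total = 33.

#E(F_23) = 33


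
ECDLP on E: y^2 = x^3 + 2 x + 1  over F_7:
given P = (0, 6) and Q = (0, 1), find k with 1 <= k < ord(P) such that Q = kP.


Enumerate multiples of P until we hit Q = (0, 1):
  1P = (0, 6)
  2P = (1, 2)
  3P = (1, 5)
  4P = (0, 1)
Match found at i = 4.

k = 4


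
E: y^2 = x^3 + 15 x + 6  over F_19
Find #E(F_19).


For each x in F_19, count y with y^2 = x^3 + 15 x + 6 mod 19:
  x = 0: RHS = 6, y in [5, 14]  -> 2 point(s)
  x = 2: RHS = 6, y in [5, 14]  -> 2 point(s)
  x = 4: RHS = 16, y in [4, 15]  -> 2 point(s)
  x = 5: RHS = 16, y in [4, 15]  -> 2 point(s)
  x = 7: RHS = 17, y in [6, 13]  -> 2 point(s)
  x = 8: RHS = 11, y in [7, 12]  -> 2 point(s)
  x = 10: RHS = 16, y in [4, 15]  -> 2 point(s)
  x = 11: RHS = 1, y in [1, 18]  -> 2 point(s)
  x = 13: RHS = 4, y in [2, 17]  -> 2 point(s)
  x = 17: RHS = 6, y in [5, 14]  -> 2 point(s)
  x = 18: RHS = 9, y in [3, 16]  -> 2 point(s)
Affine points: 22. Add the point at infinity: total = 23.

#E(F_19) = 23


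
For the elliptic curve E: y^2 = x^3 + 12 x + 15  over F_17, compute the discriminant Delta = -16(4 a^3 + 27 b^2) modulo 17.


4 a^3 + 27 b^2 = 4*12^3 + 27*15^2 = 6912 + 6075 = 12987
Delta = -16 * (12987) = -207792
Delta mod 17 = 16

Delta = 16 (mod 17)


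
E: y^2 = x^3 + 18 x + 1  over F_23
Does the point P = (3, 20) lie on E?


Check whether y^2 = x^3 + 18 x + 1 (mod 23) for (x, y) = (3, 20).
LHS: y^2 = 20^2 mod 23 = 9
RHS: x^3 + 18 x + 1 = 3^3 + 18*3 + 1 mod 23 = 13
LHS != RHS

No, not on the curve


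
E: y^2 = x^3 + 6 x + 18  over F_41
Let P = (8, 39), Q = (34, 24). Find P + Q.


P != Q, so use the chord formula.
s = (y2 - y1) / (x2 - x1) = (26) / (26) mod 41 = 1
x3 = s^2 - x1 - x2 mod 41 = 1^2 - 8 - 34 = 0
y3 = s (x1 - x3) - y1 mod 41 = 1 * (8 - 0) - 39 = 10

P + Q = (0, 10)


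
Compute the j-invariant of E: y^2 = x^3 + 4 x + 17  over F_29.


Delta = -16(4 a^3 + 27 b^2) mod 29 = 19
-1728 * (4 a)^3 = -1728 * (4*4)^3 mod 29 = 26
j = 26 * 19^(-1) mod 29 = 9

j = 9 (mod 29)


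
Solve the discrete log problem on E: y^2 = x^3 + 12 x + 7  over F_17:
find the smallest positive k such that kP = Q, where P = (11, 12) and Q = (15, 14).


Enumerate multiples of P until we hit Q = (15, 14):
  1P = (11, 12)
  2P = (3, 11)
  3P = (7, 14)
  4P = (12, 14)
  5P = (15, 14)
Match found at i = 5.

k = 5


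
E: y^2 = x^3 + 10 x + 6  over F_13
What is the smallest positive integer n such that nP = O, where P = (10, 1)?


Compute successive multiples of P until we hit O:
  1P = (10, 1)
  2P = (7, 9)
  3P = (6, 10)
  4P = (11, 11)
  5P = (1, 11)
  6P = (5, 5)
  7P = (8, 0)
  8P = (5, 8)
  ... (continuing to 14P)
  14P = O

ord(P) = 14


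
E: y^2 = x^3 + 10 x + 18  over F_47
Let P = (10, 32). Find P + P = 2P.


Doubling: s = (3 x1^2 + a) / (2 y1)
s = (3*10^2 + 10) / (2*32) mod 47 = 21
x3 = s^2 - 2 x1 mod 47 = 21^2 - 2*10 = 45
y3 = s (x1 - x3) - y1 mod 47 = 21 * (10 - 45) - 32 = 32

2P = (45, 32)


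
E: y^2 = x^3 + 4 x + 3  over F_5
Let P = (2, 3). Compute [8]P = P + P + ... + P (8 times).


k = 8 = 1000_2 (binary, LSB first: 0001)
Double-and-add from P = (2, 3):
  bit 0 = 0: acc unchanged = O
  bit 1 = 0: acc unchanged = O
  bit 2 = 0: acc unchanged = O
  bit 3 = 1: acc = O + (2, 2) = (2, 2)

8P = (2, 2)


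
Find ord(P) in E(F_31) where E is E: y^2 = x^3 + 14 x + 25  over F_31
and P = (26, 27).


Compute successive multiples of P until we hit O:
  1P = (26, 27)
  2P = (18, 8)
  3P = (28, 7)
  4P = (15, 18)
  5P = (25, 2)
  6P = (16, 6)
  7P = (21, 30)
  8P = (29, 12)
  ... (continuing to 39P)
  39P = O

ord(P) = 39


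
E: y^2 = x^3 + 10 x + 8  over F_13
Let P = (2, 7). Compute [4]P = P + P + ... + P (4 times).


k = 4 = 100_2 (binary, LSB first: 001)
Double-and-add from P = (2, 7):
  bit 0 = 0: acc unchanged = O
  bit 1 = 0: acc unchanged = O
  bit 2 = 1: acc = O + (2, 6) = (2, 6)

4P = (2, 6)


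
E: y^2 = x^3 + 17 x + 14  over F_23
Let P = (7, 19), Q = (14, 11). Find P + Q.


P != Q, so use the chord formula.
s = (y2 - y1) / (x2 - x1) = (15) / (7) mod 23 = 12
x3 = s^2 - x1 - x2 mod 23 = 12^2 - 7 - 14 = 8
y3 = s (x1 - x3) - y1 mod 23 = 12 * (7 - 8) - 19 = 15

P + Q = (8, 15)


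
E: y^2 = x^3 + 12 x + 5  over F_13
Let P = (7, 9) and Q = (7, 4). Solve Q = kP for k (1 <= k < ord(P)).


Enumerate multiples of P until we hit Q = (7, 4):
  1P = (7, 9)
  2P = (3, 9)
  3P = (3, 4)
  4P = (7, 4)
Match found at i = 4.

k = 4


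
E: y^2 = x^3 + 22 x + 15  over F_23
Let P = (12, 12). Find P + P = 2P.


Doubling: s = (3 x1^2 + a) / (2 y1)
s = (3*12^2 + 22) / (2*12) mod 23 = 17
x3 = s^2 - 2 x1 mod 23 = 17^2 - 2*12 = 12
y3 = s (x1 - x3) - y1 mod 23 = 17 * (12 - 12) - 12 = 11

2P = (12, 11)


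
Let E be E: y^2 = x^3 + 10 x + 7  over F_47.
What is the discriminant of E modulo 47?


4 a^3 + 27 b^2 = 4*10^3 + 27*7^2 = 4000 + 1323 = 5323
Delta = -16 * (5323) = -85168
Delta mod 47 = 43

Delta = 43 (mod 47)


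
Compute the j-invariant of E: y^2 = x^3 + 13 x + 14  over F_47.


Delta = -16(4 a^3 + 27 b^2) mod 47 = 38
-1728 * (4 a)^3 = -1728 * (4*13)^3 mod 47 = 12
j = 12 * 38^(-1) mod 47 = 30

j = 30 (mod 47)


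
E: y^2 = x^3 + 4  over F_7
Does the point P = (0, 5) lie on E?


Check whether y^2 = x^3 + 0 x + 4 (mod 7) for (x, y) = (0, 5).
LHS: y^2 = 5^2 mod 7 = 4
RHS: x^3 + 0 x + 4 = 0^3 + 0*0 + 4 mod 7 = 4
LHS = RHS

Yes, on the curve


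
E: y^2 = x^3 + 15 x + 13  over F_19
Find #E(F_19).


For each x in F_19, count y with y^2 = x^3 + 15 x + 13 mod 19:
  x = 3: RHS = 9, y in [3, 16]  -> 2 point(s)
  x = 4: RHS = 4, y in [2, 17]  -> 2 point(s)
  x = 5: RHS = 4, y in [2, 17]  -> 2 point(s)
  x = 7: RHS = 5, y in [9, 10]  -> 2 point(s)
  x = 10: RHS = 4, y in [2, 17]  -> 2 point(s)
  x = 13: RHS = 11, y in [7, 12]  -> 2 point(s)
  x = 16: RHS = 17, y in [6, 13]  -> 2 point(s)
  x = 18: RHS = 16, y in [4, 15]  -> 2 point(s)
Affine points: 16. Add the point at infinity: total = 17.

#E(F_19) = 17


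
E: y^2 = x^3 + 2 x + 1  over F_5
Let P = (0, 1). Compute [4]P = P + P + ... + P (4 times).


k = 4 = 100_2 (binary, LSB first: 001)
Double-and-add from P = (0, 1):
  bit 0 = 0: acc unchanged = O
  bit 1 = 0: acc unchanged = O
  bit 2 = 1: acc = O + (3, 2) = (3, 2)

4P = (3, 2)


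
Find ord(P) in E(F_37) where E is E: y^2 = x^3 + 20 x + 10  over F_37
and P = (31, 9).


Compute successive multiples of P until we hit O:
  1P = (31, 9)
  2P = (21, 21)
  3P = (19, 21)
  4P = (25, 22)
  5P = (34, 16)
  6P = (35, 31)
  7P = (29, 2)
  8P = (17, 3)
  ... (continuing to 40P)
  40P = O

ord(P) = 40


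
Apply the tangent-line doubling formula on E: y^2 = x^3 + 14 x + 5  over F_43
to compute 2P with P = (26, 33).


Doubling: s = (3 x1^2 + a) / (2 y1)
s = (3*26^2 + 14) / (2*33) mod 43 = 14
x3 = s^2 - 2 x1 mod 43 = 14^2 - 2*26 = 15
y3 = s (x1 - x3) - y1 mod 43 = 14 * (26 - 15) - 33 = 35

2P = (15, 35)


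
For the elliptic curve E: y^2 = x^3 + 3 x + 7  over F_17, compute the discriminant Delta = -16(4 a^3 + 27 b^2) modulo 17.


4 a^3 + 27 b^2 = 4*3^3 + 27*7^2 = 108 + 1323 = 1431
Delta = -16 * (1431) = -22896
Delta mod 17 = 3

Delta = 3 (mod 17)


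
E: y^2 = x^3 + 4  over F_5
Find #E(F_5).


For each x in F_5, count y with y^2 = x^3 + 0 x + 4 mod 5:
  x = 0: RHS = 4, y in [2, 3]  -> 2 point(s)
  x = 1: RHS = 0, y in [0]  -> 1 point(s)
  x = 3: RHS = 1, y in [1, 4]  -> 2 point(s)
Affine points: 5. Add the point at infinity: total = 6.

#E(F_5) = 6


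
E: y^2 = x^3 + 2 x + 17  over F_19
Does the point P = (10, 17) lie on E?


Check whether y^2 = x^3 + 2 x + 17 (mod 19) for (x, y) = (10, 17).
LHS: y^2 = 17^2 mod 19 = 4
RHS: x^3 + 2 x + 17 = 10^3 + 2*10 + 17 mod 19 = 11
LHS != RHS

No, not on the curve


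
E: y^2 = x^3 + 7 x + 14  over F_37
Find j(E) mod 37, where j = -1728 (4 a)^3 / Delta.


Delta = -16(4 a^3 + 27 b^2) mod 37 = 10
-1728 * (4 a)^3 = -1728 * (4*7)^3 mod 37 = 10
j = 10 * 10^(-1) mod 37 = 1

j = 1 (mod 37)


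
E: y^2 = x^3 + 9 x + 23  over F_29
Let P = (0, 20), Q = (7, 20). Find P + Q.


P != Q, so use the chord formula.
s = (y2 - y1) / (x2 - x1) = (0) / (7) mod 29 = 0
x3 = s^2 - x1 - x2 mod 29 = 0^2 - 0 - 7 = 22
y3 = s (x1 - x3) - y1 mod 29 = 0 * (0 - 22) - 20 = 9

P + Q = (22, 9)


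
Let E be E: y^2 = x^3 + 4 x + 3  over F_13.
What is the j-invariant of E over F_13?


Delta = -16(4 a^3 + 27 b^2) mod 13 = 11
-1728 * (4 a)^3 = -1728 * (4*4)^3 mod 13 = 1
j = 1 * 11^(-1) mod 13 = 6

j = 6 (mod 13)


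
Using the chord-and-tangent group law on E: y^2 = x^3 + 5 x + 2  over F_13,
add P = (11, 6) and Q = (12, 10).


P != Q, so use the chord formula.
s = (y2 - y1) / (x2 - x1) = (4) / (1) mod 13 = 4
x3 = s^2 - x1 - x2 mod 13 = 4^2 - 11 - 12 = 6
y3 = s (x1 - x3) - y1 mod 13 = 4 * (11 - 6) - 6 = 1

P + Q = (6, 1)


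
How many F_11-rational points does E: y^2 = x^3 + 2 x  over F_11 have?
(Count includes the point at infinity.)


For each x in F_11, count y with y^2 = x^3 + 2 x + 0 mod 11:
  x = 0: RHS = 0, y in [0]  -> 1 point(s)
  x = 1: RHS = 3, y in [5, 6]  -> 2 point(s)
  x = 2: RHS = 1, y in [1, 10]  -> 2 point(s)
  x = 3: RHS = 0, y in [0]  -> 1 point(s)
  x = 5: RHS = 3, y in [5, 6]  -> 2 point(s)
  x = 7: RHS = 5, y in [4, 7]  -> 2 point(s)
  x = 8: RHS = 0, y in [0]  -> 1 point(s)
Affine points: 11. Add the point at infinity: total = 12.

#E(F_11) = 12


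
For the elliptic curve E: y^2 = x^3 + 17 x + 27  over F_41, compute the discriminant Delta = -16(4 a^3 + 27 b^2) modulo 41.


4 a^3 + 27 b^2 = 4*17^3 + 27*27^2 = 19652 + 19683 = 39335
Delta = -16 * (39335) = -629360
Delta mod 41 = 31

Delta = 31 (mod 41)


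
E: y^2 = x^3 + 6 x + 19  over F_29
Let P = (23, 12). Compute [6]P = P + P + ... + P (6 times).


k = 6 = 110_2 (binary, LSB first: 011)
Double-and-add from P = (23, 12):
  bit 0 = 0: acc unchanged = O
  bit 1 = 1: acc = O + (11, 16) = (11, 16)
  bit 2 = 1: acc = (11, 16) + (27, 17) = (14, 11)

6P = (14, 11)


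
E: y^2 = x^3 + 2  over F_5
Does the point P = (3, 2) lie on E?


Check whether y^2 = x^3 + 0 x + 2 (mod 5) for (x, y) = (3, 2).
LHS: y^2 = 2^2 mod 5 = 4
RHS: x^3 + 0 x + 2 = 3^3 + 0*3 + 2 mod 5 = 4
LHS = RHS

Yes, on the curve


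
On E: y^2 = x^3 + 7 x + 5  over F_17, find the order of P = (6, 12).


Compute successive multiples of P until we hit O:
  1P = (6, 12)
  2P = (14, 12)
  3P = (14, 5)
  4P = (6, 5)
  5P = O

ord(P) = 5


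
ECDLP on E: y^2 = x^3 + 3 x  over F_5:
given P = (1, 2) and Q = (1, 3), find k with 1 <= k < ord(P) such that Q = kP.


Enumerate multiples of P until we hit Q = (1, 3):
  1P = (1, 2)
  2P = (4, 1)
  3P = (4, 4)
  4P = (1, 3)
Match found at i = 4.

k = 4


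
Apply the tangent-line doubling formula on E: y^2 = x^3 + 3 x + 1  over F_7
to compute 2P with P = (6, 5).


Doubling: s = (3 x1^2 + a) / (2 y1)
s = (3*6^2 + 3) / (2*5) mod 7 = 2
x3 = s^2 - 2 x1 mod 7 = 2^2 - 2*6 = 6
y3 = s (x1 - x3) - y1 mod 7 = 2 * (6 - 6) - 5 = 2

2P = (6, 2)


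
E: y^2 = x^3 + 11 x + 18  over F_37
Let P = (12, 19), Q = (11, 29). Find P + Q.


P != Q, so use the chord formula.
s = (y2 - y1) / (x2 - x1) = (10) / (36) mod 37 = 27
x3 = s^2 - x1 - x2 mod 37 = 27^2 - 12 - 11 = 3
y3 = s (x1 - x3) - y1 mod 37 = 27 * (12 - 3) - 19 = 2

P + Q = (3, 2)


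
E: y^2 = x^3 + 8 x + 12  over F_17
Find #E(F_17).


For each x in F_17, count y with y^2 = x^3 + 8 x + 12 mod 17:
  x = 1: RHS = 4, y in [2, 15]  -> 2 point(s)
  x = 2: RHS = 2, y in [6, 11]  -> 2 point(s)
  x = 6: RHS = 4, y in [2, 15]  -> 2 point(s)
  x = 10: RHS = 4, y in [2, 15]  -> 2 point(s)
  x = 12: RHS = 0, y in [0]  -> 1 point(s)
  x = 13: RHS = 1, y in [1, 16]  -> 2 point(s)
Affine points: 11. Add the point at infinity: total = 12.

#E(F_17) = 12


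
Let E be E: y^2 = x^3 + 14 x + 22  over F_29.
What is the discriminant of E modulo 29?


4 a^3 + 27 b^2 = 4*14^3 + 27*22^2 = 10976 + 13068 = 24044
Delta = -16 * (24044) = -384704
Delta mod 29 = 10

Delta = 10 (mod 29)


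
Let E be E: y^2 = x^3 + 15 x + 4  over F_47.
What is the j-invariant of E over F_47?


Delta = -16(4 a^3 + 27 b^2) mod 47 = 9
-1728 * (4 a)^3 = -1728 * (4*15)^3 mod 47 = 9
j = 9 * 9^(-1) mod 47 = 1

j = 1 (mod 47)


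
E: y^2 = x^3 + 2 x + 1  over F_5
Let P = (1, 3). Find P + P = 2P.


Doubling: s = (3 x1^2 + a) / (2 y1)
s = (3*1^2 + 2) / (2*3) mod 5 = 0
x3 = s^2 - 2 x1 mod 5 = 0^2 - 2*1 = 3
y3 = s (x1 - x3) - y1 mod 5 = 0 * (1 - 3) - 3 = 2

2P = (3, 2)


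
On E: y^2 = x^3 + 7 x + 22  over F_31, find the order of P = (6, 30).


Compute successive multiples of P until we hit O:
  1P = (6, 30)
  2P = (16, 18)
  3P = (3, 16)
  4P = (30, 13)
  5P = (30, 18)
  6P = (3, 15)
  7P = (16, 13)
  8P = (6, 1)
  ... (continuing to 9P)
  9P = O

ord(P) = 9


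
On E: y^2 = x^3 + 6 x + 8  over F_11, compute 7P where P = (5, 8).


k = 7 = 111_2 (binary, LSB first: 111)
Double-and-add from P = (5, 8):
  bit 0 = 1: acc = O + (5, 8) = (5, 8)
  bit 1 = 1: acc = (5, 8) + (10, 10) = (1, 9)
  bit 2 = 1: acc = (1, 9) + (3, 8) = (10, 1)

7P = (10, 1)


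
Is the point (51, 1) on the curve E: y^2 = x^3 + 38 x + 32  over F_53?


Check whether y^2 = x^3 + 38 x + 32 (mod 53) for (x, y) = (51, 1).
LHS: y^2 = 1^2 mod 53 = 1
RHS: x^3 + 38 x + 32 = 51^3 + 38*51 + 32 mod 53 = 1
LHS = RHS

Yes, on the curve


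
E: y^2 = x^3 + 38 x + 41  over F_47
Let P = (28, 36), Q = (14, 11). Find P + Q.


P != Q, so use the chord formula.
s = (y2 - y1) / (x2 - x1) = (22) / (33) mod 47 = 32
x3 = s^2 - x1 - x2 mod 47 = 32^2 - 28 - 14 = 42
y3 = s (x1 - x3) - y1 mod 47 = 32 * (28 - 42) - 36 = 33

P + Q = (42, 33)


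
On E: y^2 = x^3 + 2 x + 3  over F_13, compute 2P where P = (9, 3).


k = 2 = 10_2 (binary, LSB first: 01)
Double-and-add from P = (9, 3):
  bit 0 = 0: acc unchanged = O
  bit 1 = 1: acc = O + (11, 2) = (11, 2)

2P = (11, 2)


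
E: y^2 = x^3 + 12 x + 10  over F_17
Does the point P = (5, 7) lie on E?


Check whether y^2 = x^3 + 12 x + 10 (mod 17) for (x, y) = (5, 7).
LHS: y^2 = 7^2 mod 17 = 15
RHS: x^3 + 12 x + 10 = 5^3 + 12*5 + 10 mod 17 = 8
LHS != RHS

No, not on the curve


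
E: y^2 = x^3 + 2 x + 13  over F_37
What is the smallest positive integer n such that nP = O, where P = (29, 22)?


Compute successive multiples of P until we hit O:
  1P = (29, 22)
  2P = (32, 27)
  3P = (24, 11)
  4P = (14, 11)
  5P = (22, 30)
  6P = (16, 16)
  7P = (36, 26)
  8P = (35, 1)
  ... (continuing to 22P)
  22P = O

ord(P) = 22


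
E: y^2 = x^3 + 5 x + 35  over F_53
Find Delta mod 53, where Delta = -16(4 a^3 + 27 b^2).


4 a^3 + 27 b^2 = 4*5^3 + 27*35^2 = 500 + 33075 = 33575
Delta = -16 * (33575) = -537200
Delta mod 53 = 8

Delta = 8 (mod 53)


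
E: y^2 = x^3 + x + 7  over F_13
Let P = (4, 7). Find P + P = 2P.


Doubling: s = (3 x1^2 + a) / (2 y1)
s = (3*4^2 + 1) / (2*7) mod 13 = 10
x3 = s^2 - 2 x1 mod 13 = 10^2 - 2*4 = 1
y3 = s (x1 - x3) - y1 mod 13 = 10 * (4 - 1) - 7 = 10

2P = (1, 10)


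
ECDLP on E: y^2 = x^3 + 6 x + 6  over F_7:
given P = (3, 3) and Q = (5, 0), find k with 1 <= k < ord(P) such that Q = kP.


Enumerate multiples of P until we hit Q = (5, 0):
  1P = (3, 3)
  2P = (5, 0)
Match found at i = 2.

k = 2


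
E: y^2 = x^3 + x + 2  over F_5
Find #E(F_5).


For each x in F_5, count y with y^2 = x^3 + 1 x + 2 mod 5:
  x = 1: RHS = 4, y in [2, 3]  -> 2 point(s)
  x = 4: RHS = 0, y in [0]  -> 1 point(s)
Affine points: 3. Add the point at infinity: total = 4.

#E(F_5) = 4


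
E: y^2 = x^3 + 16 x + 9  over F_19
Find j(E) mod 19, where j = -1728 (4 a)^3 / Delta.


Delta = -16(4 a^3 + 27 b^2) mod 19 = 5
-1728 * (4 a)^3 = -1728 * (4*16)^3 mod 19 = 1
j = 1 * 5^(-1) mod 19 = 4

j = 4 (mod 19)


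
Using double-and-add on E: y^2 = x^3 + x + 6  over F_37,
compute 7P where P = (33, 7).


k = 7 = 111_2 (binary, LSB first: 111)
Double-and-add from P = (33, 7):
  bit 0 = 1: acc = O + (33, 7) = (33, 7)
  bit 1 = 1: acc = (33, 7) + (11, 33) = (21, 36)
  bit 2 = 1: acc = (21, 36) + (4, 0) = (33, 30)

7P = (33, 30)


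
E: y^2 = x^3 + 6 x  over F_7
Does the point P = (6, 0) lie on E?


Check whether y^2 = x^3 + 6 x + 0 (mod 7) for (x, y) = (6, 0).
LHS: y^2 = 0^2 mod 7 = 0
RHS: x^3 + 6 x + 0 = 6^3 + 6*6 + 0 mod 7 = 0
LHS = RHS

Yes, on the curve


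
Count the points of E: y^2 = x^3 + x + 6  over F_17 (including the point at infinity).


For each x in F_17, count y with y^2 = x^3 + 1 x + 6 mod 17:
  x = 1: RHS = 8, y in [5, 12]  -> 2 point(s)
  x = 2: RHS = 16, y in [4, 13]  -> 2 point(s)
  x = 3: RHS = 2, y in [6, 11]  -> 2 point(s)
  x = 5: RHS = 0, y in [0]  -> 1 point(s)
  x = 7: RHS = 16, y in [4, 13]  -> 2 point(s)
  x = 8: RHS = 16, y in [4, 13]  -> 2 point(s)
  x = 9: RHS = 13, y in [8, 9]  -> 2 point(s)
  x = 10: RHS = 13, y in [8, 9]  -> 2 point(s)
  x = 15: RHS = 13, y in [8, 9]  -> 2 point(s)
  x = 16: RHS = 4, y in [2, 15]  -> 2 point(s)
Affine points: 19. Add the point at infinity: total = 20.

#E(F_17) = 20


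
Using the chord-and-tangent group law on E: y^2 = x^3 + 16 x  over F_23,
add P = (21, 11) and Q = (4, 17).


P != Q, so use the chord formula.
s = (y2 - y1) / (x2 - x1) = (6) / (6) mod 23 = 1
x3 = s^2 - x1 - x2 mod 23 = 1^2 - 21 - 4 = 22
y3 = s (x1 - x3) - y1 mod 23 = 1 * (21 - 22) - 11 = 11

P + Q = (22, 11)


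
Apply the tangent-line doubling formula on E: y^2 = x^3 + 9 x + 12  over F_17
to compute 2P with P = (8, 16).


Doubling: s = (3 x1^2 + a) / (2 y1)
s = (3*8^2 + 9) / (2*16) mod 17 = 10
x3 = s^2 - 2 x1 mod 17 = 10^2 - 2*8 = 16
y3 = s (x1 - x3) - y1 mod 17 = 10 * (8 - 16) - 16 = 6

2P = (16, 6)


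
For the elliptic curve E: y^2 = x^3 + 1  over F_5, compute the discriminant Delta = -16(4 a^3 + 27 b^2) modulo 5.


4 a^3 + 27 b^2 = 4*0^3 + 27*1^2 = 0 + 27 = 27
Delta = -16 * (27) = -432
Delta mod 5 = 3

Delta = 3 (mod 5)


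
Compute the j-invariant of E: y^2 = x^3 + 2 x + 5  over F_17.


Delta = -16(4 a^3 + 27 b^2) mod 17 = 10
-1728 * (4 a)^3 = -1728 * (4*2)^3 mod 17 = 12
j = 12 * 10^(-1) mod 17 = 8

j = 8 (mod 17)


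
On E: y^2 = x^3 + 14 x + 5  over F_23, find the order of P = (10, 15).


Compute successive multiples of P until we hit O:
  1P = (10, 15)
  2P = (9, 20)
  3P = (6, 11)
  4P = (8, 10)
  5P = (17, 2)
  6P = (14, 22)
  7P = (15, 5)
  8P = (2, 15)
  ... (continuing to 28P)
  28P = O

ord(P) = 28


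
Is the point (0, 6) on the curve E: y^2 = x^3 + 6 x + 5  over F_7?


Check whether y^2 = x^3 + 6 x + 5 (mod 7) for (x, y) = (0, 6).
LHS: y^2 = 6^2 mod 7 = 1
RHS: x^3 + 6 x + 5 = 0^3 + 6*0 + 5 mod 7 = 5
LHS != RHS

No, not on the curve


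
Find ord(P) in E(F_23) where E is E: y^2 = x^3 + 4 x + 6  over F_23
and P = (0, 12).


Compute successive multiples of P until we hit O:
  1P = (0, 12)
  2P = (16, 16)
  3P = (20, 6)
  4P = (7, 20)
  5P = (22, 22)
  6P = (9, 9)
  7P = (9, 14)
  8P = (22, 1)
  ... (continuing to 13P)
  13P = O

ord(P) = 13


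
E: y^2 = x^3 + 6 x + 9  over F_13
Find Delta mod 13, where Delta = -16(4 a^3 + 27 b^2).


4 a^3 + 27 b^2 = 4*6^3 + 27*9^2 = 864 + 2187 = 3051
Delta = -16 * (3051) = -48816
Delta mod 13 = 12

Delta = 12 (mod 13)


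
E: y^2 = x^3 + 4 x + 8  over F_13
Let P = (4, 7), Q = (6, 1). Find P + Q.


P != Q, so use the chord formula.
s = (y2 - y1) / (x2 - x1) = (7) / (2) mod 13 = 10
x3 = s^2 - x1 - x2 mod 13 = 10^2 - 4 - 6 = 12
y3 = s (x1 - x3) - y1 mod 13 = 10 * (4 - 12) - 7 = 4

P + Q = (12, 4)


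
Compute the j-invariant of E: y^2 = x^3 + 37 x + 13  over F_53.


Delta = -16(4 a^3 + 27 b^2) mod 53 = 32
-1728 * (4 a)^3 = -1728 * (4*37)^3 mod 53 = 33
j = 33 * 32^(-1) mod 53 = 6

j = 6 (mod 53)


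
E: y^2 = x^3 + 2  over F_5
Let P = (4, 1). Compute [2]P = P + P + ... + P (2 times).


k = 2 = 10_2 (binary, LSB first: 01)
Double-and-add from P = (4, 1):
  bit 0 = 0: acc unchanged = O
  bit 1 = 1: acc = O + (3, 3) = (3, 3)

2P = (3, 3)


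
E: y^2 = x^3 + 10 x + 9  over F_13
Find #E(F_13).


For each x in F_13, count y with y^2 = x^3 + 10 x + 9 mod 13:
  x = 0: RHS = 9, y in [3, 10]  -> 2 point(s)
  x = 3: RHS = 1, y in [1, 12]  -> 2 point(s)
  x = 4: RHS = 9, y in [3, 10]  -> 2 point(s)
  x = 6: RHS = 12, y in [5, 8]  -> 2 point(s)
  x = 8: RHS = 3, y in [4, 9]  -> 2 point(s)
  x = 9: RHS = 9, y in [3, 10]  -> 2 point(s)
  x = 10: RHS = 4, y in [2, 11]  -> 2 point(s)
Affine points: 14. Add the point at infinity: total = 15.

#E(F_13) = 15


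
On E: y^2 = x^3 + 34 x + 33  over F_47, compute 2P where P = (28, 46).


Doubling: s = (3 x1^2 + a) / (2 y1)
s = (3*28^2 + 34) / (2*46) mod 47 = 29
x3 = s^2 - 2 x1 mod 47 = 29^2 - 2*28 = 33
y3 = s (x1 - x3) - y1 mod 47 = 29 * (28 - 33) - 46 = 44

2P = (33, 44)


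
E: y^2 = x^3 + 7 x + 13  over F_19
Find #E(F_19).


For each x in F_19, count y with y^2 = x^3 + 7 x + 13 mod 19:
  x = 2: RHS = 16, y in [4, 15]  -> 2 point(s)
  x = 3: RHS = 4, y in [2, 17]  -> 2 point(s)
  x = 6: RHS = 5, y in [9, 10]  -> 2 point(s)
  x = 7: RHS = 6, y in [5, 14]  -> 2 point(s)
  x = 8: RHS = 11, y in [7, 12]  -> 2 point(s)
  x = 9: RHS = 7, y in [8, 11]  -> 2 point(s)
  x = 10: RHS = 0, y in [0]  -> 1 point(s)
  x = 12: RHS = 1, y in [1, 18]  -> 2 point(s)
  x = 14: RHS = 5, y in [9, 10]  -> 2 point(s)
  x = 15: RHS = 16, y in [4, 15]  -> 2 point(s)
  x = 18: RHS = 5, y in [9, 10]  -> 2 point(s)
Affine points: 21. Add the point at infinity: total = 22.

#E(F_19) = 22


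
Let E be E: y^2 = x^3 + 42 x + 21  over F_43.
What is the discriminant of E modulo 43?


4 a^3 + 27 b^2 = 4*42^3 + 27*21^2 = 296352 + 11907 = 308259
Delta = -16 * (308259) = -4932144
Delta mod 43 = 42

Delta = 42 (mod 43)


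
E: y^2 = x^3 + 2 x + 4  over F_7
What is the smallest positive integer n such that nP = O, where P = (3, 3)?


Compute successive multiples of P until we hit O:
  1P = (3, 3)
  2P = (2, 3)
  3P = (2, 4)
  4P = (3, 4)
  5P = O

ord(P) = 5


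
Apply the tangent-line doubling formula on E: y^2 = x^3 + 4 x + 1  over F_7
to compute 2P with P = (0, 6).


Doubling: s = (3 x1^2 + a) / (2 y1)
s = (3*0^2 + 4) / (2*6) mod 7 = 5
x3 = s^2 - 2 x1 mod 7 = 5^2 - 2*0 = 4
y3 = s (x1 - x3) - y1 mod 7 = 5 * (0 - 4) - 6 = 2

2P = (4, 2)


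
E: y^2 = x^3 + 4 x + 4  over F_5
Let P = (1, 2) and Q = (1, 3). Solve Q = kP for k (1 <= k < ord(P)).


Enumerate multiples of P until we hit Q = (1, 3):
  1P = (1, 2)
  2P = (2, 0)
  3P = (1, 3)
Match found at i = 3.

k = 3


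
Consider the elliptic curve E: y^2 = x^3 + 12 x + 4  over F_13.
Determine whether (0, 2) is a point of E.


Check whether y^2 = x^3 + 12 x + 4 (mod 13) for (x, y) = (0, 2).
LHS: y^2 = 2^2 mod 13 = 4
RHS: x^3 + 12 x + 4 = 0^3 + 12*0 + 4 mod 13 = 4
LHS = RHS

Yes, on the curve


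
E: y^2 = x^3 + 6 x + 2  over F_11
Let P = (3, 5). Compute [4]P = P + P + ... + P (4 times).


k = 4 = 100_2 (binary, LSB first: 001)
Double-and-add from P = (3, 5):
  bit 0 = 0: acc unchanged = O
  bit 1 = 0: acc unchanged = O
  bit 2 = 1: acc = O + (6, 1) = (6, 1)

4P = (6, 1)


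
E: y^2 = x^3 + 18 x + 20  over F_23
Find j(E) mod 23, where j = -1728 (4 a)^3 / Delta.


Delta = -16(4 a^3 + 27 b^2) mod 23 = 18
-1728 * (4 a)^3 = -1728 * (4*18)^3 mod 23 = 11
j = 11 * 18^(-1) mod 23 = 7

j = 7 (mod 23)


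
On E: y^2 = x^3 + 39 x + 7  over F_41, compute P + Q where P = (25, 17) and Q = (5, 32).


P != Q, so use the chord formula.
s = (y2 - y1) / (x2 - x1) = (15) / (21) mod 41 = 30
x3 = s^2 - x1 - x2 mod 41 = 30^2 - 25 - 5 = 9
y3 = s (x1 - x3) - y1 mod 41 = 30 * (25 - 9) - 17 = 12

P + Q = (9, 12)


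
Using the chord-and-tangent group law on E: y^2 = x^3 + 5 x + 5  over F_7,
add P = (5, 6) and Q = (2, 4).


P != Q, so use the chord formula.
s = (y2 - y1) / (x2 - x1) = (5) / (4) mod 7 = 3
x3 = s^2 - x1 - x2 mod 7 = 3^2 - 5 - 2 = 2
y3 = s (x1 - x3) - y1 mod 7 = 3 * (5 - 2) - 6 = 3

P + Q = (2, 3)


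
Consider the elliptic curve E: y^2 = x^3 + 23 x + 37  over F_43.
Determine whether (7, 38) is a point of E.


Check whether y^2 = x^3 + 23 x + 37 (mod 43) for (x, y) = (7, 38).
LHS: y^2 = 38^2 mod 43 = 25
RHS: x^3 + 23 x + 37 = 7^3 + 23*7 + 37 mod 43 = 25
LHS = RHS

Yes, on the curve


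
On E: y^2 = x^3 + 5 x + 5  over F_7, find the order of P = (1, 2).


Compute successive multiples of P until we hit O:
  1P = (1, 2)
  2P = (2, 3)
  3P = (5, 1)
  4P = (5, 6)
  5P = (2, 4)
  6P = (1, 5)
  7P = O

ord(P) = 7


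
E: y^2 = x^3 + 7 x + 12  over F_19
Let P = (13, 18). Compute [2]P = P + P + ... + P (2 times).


k = 2 = 10_2 (binary, LSB first: 01)
Double-and-add from P = (13, 18):
  bit 0 = 0: acc unchanged = O
  bit 1 = 1: acc = O + (17, 3) = (17, 3)

2P = (17, 3)


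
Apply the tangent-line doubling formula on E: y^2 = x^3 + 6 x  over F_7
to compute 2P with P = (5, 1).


Doubling: s = (3 x1^2 + a) / (2 y1)
s = (3*5^2 + 6) / (2*1) mod 7 = 2
x3 = s^2 - 2 x1 mod 7 = 2^2 - 2*5 = 1
y3 = s (x1 - x3) - y1 mod 7 = 2 * (5 - 1) - 1 = 0

2P = (1, 0)


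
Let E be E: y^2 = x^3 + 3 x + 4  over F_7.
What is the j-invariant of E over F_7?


Delta = -16(4 a^3 + 27 b^2) mod 7 = 5
-1728 * (4 a)^3 = -1728 * (4*3)^3 mod 7 = 6
j = 6 * 5^(-1) mod 7 = 4

j = 4 (mod 7)


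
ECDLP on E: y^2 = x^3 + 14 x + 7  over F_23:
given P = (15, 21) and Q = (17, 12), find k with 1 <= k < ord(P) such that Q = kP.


Enumerate multiples of P until we hit Q = (17, 12):
  1P = (15, 21)
  2P = (6, 10)
  3P = (14, 16)
  4P = (19, 5)
  5P = (5, 8)
  6P = (4, 14)
  7P = (16, 16)
  8P = (17, 12)
Match found at i = 8.

k = 8


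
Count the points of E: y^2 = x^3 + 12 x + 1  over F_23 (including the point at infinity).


For each x in F_23, count y with y^2 = x^3 + 12 x + 1 mod 23:
  x = 0: RHS = 1, y in [1, 22]  -> 2 point(s)
  x = 3: RHS = 18, y in [8, 15]  -> 2 point(s)
  x = 5: RHS = 2, y in [5, 18]  -> 2 point(s)
  x = 6: RHS = 13, y in [6, 17]  -> 2 point(s)
  x = 13: RHS = 8, y in [10, 13]  -> 2 point(s)
  x = 17: RHS = 12, y in [9, 14]  -> 2 point(s)
  x = 18: RHS = 0, y in [0]  -> 1 point(s)
  x = 19: RHS = 4, y in [2, 21]  -> 2 point(s)
Affine points: 15. Add the point at infinity: total = 16.

#E(F_23) = 16


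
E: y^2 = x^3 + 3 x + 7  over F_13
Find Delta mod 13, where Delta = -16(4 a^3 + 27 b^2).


4 a^3 + 27 b^2 = 4*3^3 + 27*7^2 = 108 + 1323 = 1431
Delta = -16 * (1431) = -22896
Delta mod 13 = 10

Delta = 10 (mod 13)


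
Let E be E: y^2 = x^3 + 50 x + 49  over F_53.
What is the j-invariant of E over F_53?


Delta = -16(4 a^3 + 27 b^2) mod 53 = 10
-1728 * (4 a)^3 = -1728 * (4*50)^3 mod 53 = 17
j = 17 * 10^(-1) mod 53 = 7

j = 7 (mod 53)


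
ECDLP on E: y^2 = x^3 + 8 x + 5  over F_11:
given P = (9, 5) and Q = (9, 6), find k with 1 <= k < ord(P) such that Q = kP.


Enumerate multiples of P until we hit Q = (9, 6):
  1P = (9, 5)
  2P = (8, 8)
  3P = (3, 10)
  4P = (0, 4)
  5P = (5, 4)
  6P = (6, 4)
  7P = (1, 5)
  8P = (1, 6)
  9P = (6, 7)
  10P = (5, 7)
  11P = (0, 7)
  12P = (3, 1)
  13P = (8, 3)
  14P = (9, 6)
Match found at i = 14.

k = 14


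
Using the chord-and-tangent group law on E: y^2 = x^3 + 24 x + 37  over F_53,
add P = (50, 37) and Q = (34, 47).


P != Q, so use the chord formula.
s = (y2 - y1) / (x2 - x1) = (10) / (37) mod 53 = 6
x3 = s^2 - x1 - x2 mod 53 = 6^2 - 50 - 34 = 5
y3 = s (x1 - x3) - y1 mod 53 = 6 * (50 - 5) - 37 = 21

P + Q = (5, 21)


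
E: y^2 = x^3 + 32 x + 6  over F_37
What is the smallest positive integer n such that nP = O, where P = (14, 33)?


Compute successive multiples of P until we hit O:
  1P = (14, 33)
  2P = (12, 34)
  3P = (2, 35)
  4P = (20, 5)
  5P = (33, 31)
  6P = (6, 9)
  7P = (26, 5)
  8P = (23, 25)
  ... (continuing to 31P)
  31P = O

ord(P) = 31


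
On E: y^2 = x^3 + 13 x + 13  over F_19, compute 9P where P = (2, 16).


k = 9 = 1001_2 (binary, LSB first: 1001)
Double-and-add from P = (2, 16):
  bit 0 = 1: acc = O + (2, 16) = (2, 16)
  bit 1 = 0: acc unchanged = (2, 16)
  bit 2 = 0: acc unchanged = (2, 16)
  bit 3 = 1: acc = (2, 16) + (13, 2) = (13, 17)

9P = (13, 17)


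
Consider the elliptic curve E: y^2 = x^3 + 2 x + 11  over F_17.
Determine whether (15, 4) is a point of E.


Check whether y^2 = x^3 + 2 x + 11 (mod 17) for (x, y) = (15, 4).
LHS: y^2 = 4^2 mod 17 = 16
RHS: x^3 + 2 x + 11 = 15^3 + 2*15 + 11 mod 17 = 16
LHS = RHS

Yes, on the curve


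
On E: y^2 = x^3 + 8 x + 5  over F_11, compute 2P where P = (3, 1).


Doubling: s = (3 x1^2 + a) / (2 y1)
s = (3*3^2 + 8) / (2*1) mod 11 = 1
x3 = s^2 - 2 x1 mod 11 = 1^2 - 2*3 = 6
y3 = s (x1 - x3) - y1 mod 11 = 1 * (3 - 6) - 1 = 7

2P = (6, 7)


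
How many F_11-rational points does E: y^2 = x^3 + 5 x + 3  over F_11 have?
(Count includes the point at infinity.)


For each x in F_11, count y with y^2 = x^3 + 5 x + 3 mod 11:
  x = 0: RHS = 3, y in [5, 6]  -> 2 point(s)
  x = 1: RHS = 9, y in [3, 8]  -> 2 point(s)
  x = 3: RHS = 1, y in [1, 10]  -> 2 point(s)
  x = 8: RHS = 5, y in [4, 7]  -> 2 point(s)
Affine points: 8. Add the point at infinity: total = 9.

#E(F_11) = 9


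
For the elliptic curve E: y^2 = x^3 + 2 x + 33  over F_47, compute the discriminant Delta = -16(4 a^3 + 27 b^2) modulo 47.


4 a^3 + 27 b^2 = 4*2^3 + 27*33^2 = 32 + 29403 = 29435
Delta = -16 * (29435) = -470960
Delta mod 47 = 27

Delta = 27 (mod 47)


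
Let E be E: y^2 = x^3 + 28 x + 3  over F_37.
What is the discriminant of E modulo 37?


4 a^3 + 27 b^2 = 4*28^3 + 27*3^2 = 87808 + 243 = 88051
Delta = -16 * (88051) = -1408816
Delta mod 37 = 33

Delta = 33 (mod 37)


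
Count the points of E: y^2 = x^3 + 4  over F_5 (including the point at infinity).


For each x in F_5, count y with y^2 = x^3 + 0 x + 4 mod 5:
  x = 0: RHS = 4, y in [2, 3]  -> 2 point(s)
  x = 1: RHS = 0, y in [0]  -> 1 point(s)
  x = 3: RHS = 1, y in [1, 4]  -> 2 point(s)
Affine points: 5. Add the point at infinity: total = 6.

#E(F_5) = 6


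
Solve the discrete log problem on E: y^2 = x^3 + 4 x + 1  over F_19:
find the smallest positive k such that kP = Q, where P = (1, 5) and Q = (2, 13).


Enumerate multiples of P until we hit Q = (2, 13):
  1P = (1, 5)
  2P = (4, 10)
  3P = (2, 6)
  4P = (17, 17)
  5P = (17, 2)
  6P = (2, 13)
Match found at i = 6.

k = 6


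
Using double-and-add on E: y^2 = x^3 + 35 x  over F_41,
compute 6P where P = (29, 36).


k = 6 = 110_2 (binary, LSB first: 011)
Double-and-add from P = (29, 36):
  bit 0 = 0: acc unchanged = O
  bit 1 = 1: acc = O + (20, 7) = (20, 7)
  bit 2 = 1: acc = (20, 7) + (21, 19) = (21, 22)

6P = (21, 22)


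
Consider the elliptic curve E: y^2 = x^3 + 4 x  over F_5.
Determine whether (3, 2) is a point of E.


Check whether y^2 = x^3 + 4 x + 0 (mod 5) for (x, y) = (3, 2).
LHS: y^2 = 2^2 mod 5 = 4
RHS: x^3 + 4 x + 0 = 3^3 + 4*3 + 0 mod 5 = 4
LHS = RHS

Yes, on the curve


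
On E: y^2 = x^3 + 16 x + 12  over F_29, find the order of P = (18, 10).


Compute successive multiples of P until we hit O:
  1P = (18, 10)
  2P = (2, 9)
  3P = (3, 0)
  4P = (2, 20)
  5P = (18, 19)
  6P = O

ord(P) = 6


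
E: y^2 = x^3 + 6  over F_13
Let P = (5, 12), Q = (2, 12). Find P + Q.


P != Q, so use the chord formula.
s = (y2 - y1) / (x2 - x1) = (0) / (10) mod 13 = 0
x3 = s^2 - x1 - x2 mod 13 = 0^2 - 5 - 2 = 6
y3 = s (x1 - x3) - y1 mod 13 = 0 * (5 - 6) - 12 = 1

P + Q = (6, 1)


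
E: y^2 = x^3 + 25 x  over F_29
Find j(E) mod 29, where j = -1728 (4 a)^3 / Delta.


Delta = -16(4 a^3 + 27 b^2) mod 29 = 7
-1728 * (4 a)^3 = -1728 * (4*25)^3 mod 29 = 3
j = 3 * 7^(-1) mod 29 = 17

j = 17 (mod 29)


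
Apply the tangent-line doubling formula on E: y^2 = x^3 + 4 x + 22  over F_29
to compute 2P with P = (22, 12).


Doubling: s = (3 x1^2 + a) / (2 y1)
s = (3*22^2 + 4) / (2*12) mod 29 = 22
x3 = s^2 - 2 x1 mod 29 = 22^2 - 2*22 = 5
y3 = s (x1 - x3) - y1 mod 29 = 22 * (22 - 5) - 12 = 14

2P = (5, 14)


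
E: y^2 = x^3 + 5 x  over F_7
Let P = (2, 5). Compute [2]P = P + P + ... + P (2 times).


k = 2 = 10_2 (binary, LSB first: 01)
Double-and-add from P = (2, 5):
  bit 0 = 0: acc unchanged = O
  bit 1 = 1: acc = O + (4, 0) = (4, 0)

2P = (4, 0)


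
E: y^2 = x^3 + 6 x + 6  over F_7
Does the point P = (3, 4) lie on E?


Check whether y^2 = x^3 + 6 x + 6 (mod 7) for (x, y) = (3, 4).
LHS: y^2 = 4^2 mod 7 = 2
RHS: x^3 + 6 x + 6 = 3^3 + 6*3 + 6 mod 7 = 2
LHS = RHS

Yes, on the curve
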